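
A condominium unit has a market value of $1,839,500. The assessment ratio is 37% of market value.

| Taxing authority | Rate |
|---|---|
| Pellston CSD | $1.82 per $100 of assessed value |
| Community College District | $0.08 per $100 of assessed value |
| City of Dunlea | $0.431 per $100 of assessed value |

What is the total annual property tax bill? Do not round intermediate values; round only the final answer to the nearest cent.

Assessed value = $1,839,500 × 0.37 = $680,615
Pellston CSD: $680,615 × 0.0182 = $12,387.193
Community College District: $680,615 × 0.0008 = $544.492
City of Dunlea: $680,615 × 0.00431 = $2,933.45065
Total = $12,387.193 + $544.492 + $2,933.45065 = $15,865.13565

$15,865.14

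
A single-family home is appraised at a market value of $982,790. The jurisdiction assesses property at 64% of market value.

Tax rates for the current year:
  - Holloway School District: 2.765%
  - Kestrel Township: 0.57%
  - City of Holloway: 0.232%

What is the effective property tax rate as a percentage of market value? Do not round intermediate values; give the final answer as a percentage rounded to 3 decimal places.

Assessed value = $982,790 × 0.64 = $628,985.6
Holloway School District: $628,985.6 × 0.02765 = $17,391.45184
Kestrel Township: $628,985.6 × 0.0057 = $3,585.21792
City of Holloway: $628,985.6 × 0.00232 = $1,459.246592
Total tax = $22,435.916352
Effective rate = $22,435.916352 ÷ $982,790 = 2.283% of market value

2.283%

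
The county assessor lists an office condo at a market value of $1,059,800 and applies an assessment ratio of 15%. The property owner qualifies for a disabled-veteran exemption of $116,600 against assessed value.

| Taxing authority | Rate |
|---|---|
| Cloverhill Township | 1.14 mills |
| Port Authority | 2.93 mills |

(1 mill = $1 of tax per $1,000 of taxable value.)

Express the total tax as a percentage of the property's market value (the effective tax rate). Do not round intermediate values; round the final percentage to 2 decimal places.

Assessed value = $1,059,800 × 0.15 = $158,970
Taxable value = $158,970 − $116,600 = $42,370
Cloverhill Township: $42,370 × 0.00114 = $48.3018
Port Authority: $42,370 × 0.00293 = $124.1441
Total tax = $172.4459
Effective rate = $172.4459 ÷ $1,059,800 = 0.02% of market value

0.02%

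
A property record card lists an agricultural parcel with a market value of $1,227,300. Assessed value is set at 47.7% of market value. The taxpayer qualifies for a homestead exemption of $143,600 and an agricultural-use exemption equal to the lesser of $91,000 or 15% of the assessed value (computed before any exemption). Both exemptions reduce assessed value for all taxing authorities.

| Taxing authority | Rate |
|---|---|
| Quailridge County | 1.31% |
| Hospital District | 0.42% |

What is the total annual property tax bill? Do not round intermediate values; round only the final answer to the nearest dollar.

$6,124

Assessed value = $1,227,300 × 0.477 = $585,422.1
Agricultural-use exemption = min($91,000, 15% × $585,422.1) = min($91,000, $87,813.315) = $87,813.315 (percentage binds)
Taxable value = $585,422.1 − $143,600 − $87,813.315 = $354,008.785
Quailridge County: $354,008.785 × 0.0131 = $4,637.5150835
Hospital District: $354,008.785 × 0.0042 = $1,486.836897
Total = $6,124.3519805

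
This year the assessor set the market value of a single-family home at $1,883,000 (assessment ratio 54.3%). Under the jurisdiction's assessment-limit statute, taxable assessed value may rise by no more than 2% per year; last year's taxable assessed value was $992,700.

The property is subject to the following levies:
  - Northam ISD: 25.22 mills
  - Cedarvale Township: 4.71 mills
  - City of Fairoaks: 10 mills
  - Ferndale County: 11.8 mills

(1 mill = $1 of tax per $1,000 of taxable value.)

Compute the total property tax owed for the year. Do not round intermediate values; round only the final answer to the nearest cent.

Uncapped assessed value = $1,883,000 × 0.543 = $1,022,469
Cap limit = $992,700 × 1.02 = $1,012,554
Taxable assessed value = min($1,022,469, $1,012,554) = $1,012,554 (cap binds)
Northam ISD: $1,012,554 × 0.02522 = $25,536.61188
Cedarvale Township: $1,012,554 × 0.00471 = $4,769.12934
City of Fairoaks: $1,012,554 × 0.01 = $10,125.54
Ferndale County: $1,012,554 × 0.0118 = $11,948.1372
Total = $52,379.41842

$52,379.42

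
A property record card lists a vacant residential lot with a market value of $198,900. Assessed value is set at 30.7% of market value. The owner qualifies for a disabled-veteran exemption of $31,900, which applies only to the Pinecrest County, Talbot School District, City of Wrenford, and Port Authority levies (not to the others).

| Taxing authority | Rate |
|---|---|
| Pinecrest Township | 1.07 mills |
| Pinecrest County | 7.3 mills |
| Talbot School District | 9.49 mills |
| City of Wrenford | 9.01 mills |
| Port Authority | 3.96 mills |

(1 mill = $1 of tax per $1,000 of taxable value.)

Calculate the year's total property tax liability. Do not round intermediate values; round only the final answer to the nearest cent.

Assessed value = $198,900 × 0.307 = $61,062.3
Pinecrest Township: $61,062.3 × 0.00107 = $65.336661
Pinecrest County: ($61,062.3 − $31,900) × 0.0073 = $29,162.3 × 0.0073 = $212.88479
Talbot School District: ($61,062.3 − $31,900) × 0.00949 = $29,162.3 × 0.00949 = $276.750227
City of Wrenford: ($61,062.3 − $31,900) × 0.00901 = $29,162.3 × 0.00901 = $262.752323
Port Authority: ($61,062.3 − $31,900) × 0.00396 = $29,162.3 × 0.00396 = $115.482708
Total = $933.206709

$933.21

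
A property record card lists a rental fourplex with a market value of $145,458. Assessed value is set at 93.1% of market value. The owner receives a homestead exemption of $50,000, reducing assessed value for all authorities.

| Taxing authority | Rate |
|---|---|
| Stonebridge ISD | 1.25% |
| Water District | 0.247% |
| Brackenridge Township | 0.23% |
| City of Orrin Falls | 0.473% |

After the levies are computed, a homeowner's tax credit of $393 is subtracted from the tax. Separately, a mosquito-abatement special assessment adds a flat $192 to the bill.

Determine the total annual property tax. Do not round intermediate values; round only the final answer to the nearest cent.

$1,678.27

Assessed value = $145,458 × 0.931 = $135,421.398
Taxable value = $135,421.398 − $50,000 = $85,421.398
Stonebridge ISD: $85,421.398 × 0.0125 = $1,067.767475
Water District: $85,421.398 × 0.00247 = $210.99085306
Brackenridge Township: $85,421.398 × 0.0023 = $196.4692154
City of Orrin Falls: $85,421.398 × 0.00473 = $404.04321254
Levies subtotal = $1,879.270756
After credit = $1,879.270756 − $393 = $1,486.270756
Total = $1,486.270756 + $192 = $1,678.270756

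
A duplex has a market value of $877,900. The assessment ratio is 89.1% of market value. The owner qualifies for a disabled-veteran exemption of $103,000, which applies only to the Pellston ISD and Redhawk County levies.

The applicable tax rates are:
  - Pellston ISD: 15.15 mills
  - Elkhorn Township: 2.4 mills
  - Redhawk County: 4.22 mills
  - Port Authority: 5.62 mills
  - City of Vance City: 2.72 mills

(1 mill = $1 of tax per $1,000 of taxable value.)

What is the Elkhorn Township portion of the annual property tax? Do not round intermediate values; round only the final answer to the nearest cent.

$1,877.30

Assessed value = $877,900 × 0.891 = $782,208.9
Elkhorn Township taxable value = $782,208.9 (exemption does not apply)
Elkhorn Township levy = $782,208.9 × 0.0024 = $1,877.30136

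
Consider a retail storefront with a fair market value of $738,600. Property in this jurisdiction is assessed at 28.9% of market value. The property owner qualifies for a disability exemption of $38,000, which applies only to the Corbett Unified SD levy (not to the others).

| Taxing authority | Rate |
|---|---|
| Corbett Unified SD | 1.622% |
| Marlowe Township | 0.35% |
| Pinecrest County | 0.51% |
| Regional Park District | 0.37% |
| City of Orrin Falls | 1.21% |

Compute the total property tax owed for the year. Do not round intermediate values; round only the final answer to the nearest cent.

Assessed value = $738,600 × 0.289 = $213,455.4
Corbett Unified SD: ($213,455.4 − $38,000) × 0.01622 = $175,455.4 × 0.01622 = $2,845.886588
Marlowe Township: $213,455.4 × 0.0035 = $747.0939
Pinecrest County: $213,455.4 × 0.0051 = $1,088.62254
Regional Park District: $213,455.4 × 0.0037 = $789.78498
City of Orrin Falls: $213,455.4 × 0.0121 = $2,582.81034
Total = $8,054.198348

$8,054.20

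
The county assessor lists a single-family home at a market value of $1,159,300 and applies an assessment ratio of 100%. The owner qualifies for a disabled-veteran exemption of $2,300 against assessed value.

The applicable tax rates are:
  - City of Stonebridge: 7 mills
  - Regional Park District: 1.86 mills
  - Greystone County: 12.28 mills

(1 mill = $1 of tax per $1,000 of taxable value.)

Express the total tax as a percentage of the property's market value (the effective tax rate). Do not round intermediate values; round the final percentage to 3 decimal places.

2.110%

Assessed value = $1,159,300 × 1 = $1,159,300
Taxable value = $1,159,300 − $2,300 = $1,157,000
City of Stonebridge: $1,157,000 × 0.007 = $8,099
Regional Park District: $1,157,000 × 0.00186 = $2,152.02
Greystone County: $1,157,000 × 0.01228 = $14,207.96
Total tax = $24,458.98
Effective rate = $24,458.98 ÷ $1,159,300 = 2.110% of market value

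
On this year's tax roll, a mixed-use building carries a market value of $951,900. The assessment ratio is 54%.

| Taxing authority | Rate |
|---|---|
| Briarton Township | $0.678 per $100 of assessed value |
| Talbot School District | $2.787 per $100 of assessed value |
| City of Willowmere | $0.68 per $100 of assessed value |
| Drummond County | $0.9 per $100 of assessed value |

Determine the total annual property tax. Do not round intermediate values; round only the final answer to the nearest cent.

$25,932.61

Assessed value = $951,900 × 0.54 = $514,026
Briarton Township: $514,026 × 0.00678 = $3,485.09628
Talbot School District: $514,026 × 0.02787 = $14,325.90462
City of Willowmere: $514,026 × 0.0068 = $3,495.3768
Drummond County: $514,026 × 0.009 = $4,626.234
Total = $3,485.09628 + $14,325.90462 + $3,495.3768 + $4,626.234 = $25,932.6117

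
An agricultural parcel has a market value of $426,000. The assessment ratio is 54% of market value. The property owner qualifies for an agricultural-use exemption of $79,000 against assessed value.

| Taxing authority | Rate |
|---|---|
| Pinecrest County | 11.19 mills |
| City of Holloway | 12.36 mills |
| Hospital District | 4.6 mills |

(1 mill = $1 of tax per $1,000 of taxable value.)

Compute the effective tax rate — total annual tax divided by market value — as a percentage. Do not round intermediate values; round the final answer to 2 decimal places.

Assessed value = $426,000 × 0.54 = $230,040
Taxable value = $230,040 − $79,000 = $151,040
Pinecrest County: $151,040 × 0.01119 = $1,690.1376
City of Holloway: $151,040 × 0.01236 = $1,866.8544
Hospital District: $151,040 × 0.0046 = $694.784
Total tax = $4,251.776
Effective rate = $4,251.776 ÷ $426,000 = 1.00% of market value

1.00%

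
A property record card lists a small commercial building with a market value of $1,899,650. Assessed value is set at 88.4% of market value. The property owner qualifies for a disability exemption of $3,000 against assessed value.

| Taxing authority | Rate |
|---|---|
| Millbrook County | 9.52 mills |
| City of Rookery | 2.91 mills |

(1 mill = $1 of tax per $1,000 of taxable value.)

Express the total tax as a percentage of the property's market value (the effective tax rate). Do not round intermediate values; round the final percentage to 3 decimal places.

Assessed value = $1,899,650 × 0.884 = $1,679,290.6
Taxable value = $1,679,290.6 − $3,000 = $1,676,290.6
Millbrook County: $1,676,290.6 × 0.00952 = $15,958.286512
City of Rookery: $1,676,290.6 × 0.00291 = $4,878.005646
Total tax = $20,836.292158
Effective rate = $20,836.292158 ÷ $1,899,650 = 1.097% of market value

1.097%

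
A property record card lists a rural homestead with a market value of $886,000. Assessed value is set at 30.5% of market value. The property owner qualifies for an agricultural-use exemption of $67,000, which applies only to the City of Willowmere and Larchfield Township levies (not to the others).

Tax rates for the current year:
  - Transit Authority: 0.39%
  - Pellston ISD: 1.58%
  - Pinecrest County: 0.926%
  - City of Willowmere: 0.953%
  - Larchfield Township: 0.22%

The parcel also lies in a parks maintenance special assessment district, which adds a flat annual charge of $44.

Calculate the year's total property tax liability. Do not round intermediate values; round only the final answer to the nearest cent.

$10,253.75

Assessed value = $886,000 × 0.305 = $270,230
Transit Authority: $270,230 × 0.0039 = $1,053.897
Pellston ISD: $270,230 × 0.0158 = $4,269.634
Pinecrest County: $270,230 × 0.00926 = $2,502.3298
City of Willowmere: ($270,230 − $67,000) × 0.00953 = $203,230 × 0.00953 = $1,936.7819
Larchfield Township: ($270,230 − $67,000) × 0.0022 = $203,230 × 0.0022 = $447.106
Levies subtotal = $10,209.7487
Total = $10,209.7487 + $44 = $10,253.7487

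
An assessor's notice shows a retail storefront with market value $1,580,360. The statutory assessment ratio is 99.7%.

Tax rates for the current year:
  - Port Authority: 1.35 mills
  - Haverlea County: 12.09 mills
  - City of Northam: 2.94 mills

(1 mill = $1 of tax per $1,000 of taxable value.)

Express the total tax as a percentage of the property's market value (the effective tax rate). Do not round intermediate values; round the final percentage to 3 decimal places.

1.633%

Assessed value = $1,580,360 × 0.997 = $1,575,618.92
Port Authority: $1,575,618.92 × 0.00135 = $2,127.085542
Haverlea County: $1,575,618.92 × 0.01209 = $19,049.2327428
City of Northam: $1,575,618.92 × 0.00294 = $4,632.3196248
Total tax = $25,808.6379096
Effective rate = $25,808.6379096 ÷ $1,580,360 = 1.633% of market value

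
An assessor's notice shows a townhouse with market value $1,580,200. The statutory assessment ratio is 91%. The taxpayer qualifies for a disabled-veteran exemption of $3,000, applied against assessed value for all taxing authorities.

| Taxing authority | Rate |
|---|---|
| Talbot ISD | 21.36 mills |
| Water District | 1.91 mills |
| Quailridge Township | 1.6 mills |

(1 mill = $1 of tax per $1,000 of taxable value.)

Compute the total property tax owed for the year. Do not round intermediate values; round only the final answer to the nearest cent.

Assessed value = $1,580,200 × 0.91 = $1,437,982
Taxable value = $1,437,982 − $3,000 = $1,434,982
Talbot ISD: $1,434,982 × 0.02136 = $30,651.21552
Water District: $1,434,982 × 0.00191 = $2,740.81562
Quailridge Township: $1,434,982 × 0.0016 = $2,295.9712
Total = $30,651.21552 + $2,740.81562 + $2,295.9712 = $35,688.00234

$35,688.00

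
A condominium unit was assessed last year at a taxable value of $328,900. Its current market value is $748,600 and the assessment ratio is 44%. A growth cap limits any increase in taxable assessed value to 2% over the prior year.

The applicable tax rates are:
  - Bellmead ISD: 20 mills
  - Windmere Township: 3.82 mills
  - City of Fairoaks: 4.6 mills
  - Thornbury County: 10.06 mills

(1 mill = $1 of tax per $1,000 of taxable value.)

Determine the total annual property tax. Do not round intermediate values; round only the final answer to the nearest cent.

Uncapped assessed value = $748,600 × 0.44 = $329,384
Cap limit = $328,900 × 1.02 = $335,478
Taxable assessed value = min($329,384, $335,478) = $329,384 (cap does not bind)
Bellmead ISD: $329,384 × 0.02 = $6,587.68
Windmere Township: $329,384 × 0.00382 = $1,258.24688
City of Fairoaks: $329,384 × 0.0046 = $1,515.1664
Thornbury County: $329,384 × 0.01006 = $3,313.60304
Total = $12,674.69632

$12,674.70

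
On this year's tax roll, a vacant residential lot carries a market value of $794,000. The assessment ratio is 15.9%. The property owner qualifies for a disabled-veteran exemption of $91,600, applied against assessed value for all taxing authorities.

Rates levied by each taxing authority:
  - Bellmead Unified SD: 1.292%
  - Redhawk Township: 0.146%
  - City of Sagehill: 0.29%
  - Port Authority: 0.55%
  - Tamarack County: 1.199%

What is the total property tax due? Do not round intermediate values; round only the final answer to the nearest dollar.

Assessed value = $794,000 × 0.159 = $126,246
Taxable value = $126,246 − $91,600 = $34,646
Bellmead Unified SD: $34,646 × 0.01292 = $447.62632
Redhawk Township: $34,646 × 0.00146 = $50.58316
City of Sagehill: $34,646 × 0.0029 = $100.4734
Port Authority: $34,646 × 0.0055 = $190.553
Tamarack County: $34,646 × 0.01199 = $415.40554
Total = $447.62632 + $50.58316 + $100.4734 + $190.553 + $415.40554 = $1,204.64142

$1,205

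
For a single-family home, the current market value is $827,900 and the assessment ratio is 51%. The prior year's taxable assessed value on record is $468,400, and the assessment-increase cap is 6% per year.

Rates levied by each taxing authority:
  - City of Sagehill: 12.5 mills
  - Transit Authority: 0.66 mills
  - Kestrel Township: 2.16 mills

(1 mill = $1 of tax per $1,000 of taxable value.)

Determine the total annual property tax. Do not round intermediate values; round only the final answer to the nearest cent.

$6,468.55

Uncapped assessed value = $827,900 × 0.51 = $422,229
Cap limit = $468,400 × 1.06 = $496,504
Taxable assessed value = min($422,229, $496,504) = $422,229 (cap does not bind)
City of Sagehill: $422,229 × 0.0125 = $5,277.8625
Transit Authority: $422,229 × 0.00066 = $278.67114
Kestrel Township: $422,229 × 0.00216 = $912.01464
Total = $6,468.54828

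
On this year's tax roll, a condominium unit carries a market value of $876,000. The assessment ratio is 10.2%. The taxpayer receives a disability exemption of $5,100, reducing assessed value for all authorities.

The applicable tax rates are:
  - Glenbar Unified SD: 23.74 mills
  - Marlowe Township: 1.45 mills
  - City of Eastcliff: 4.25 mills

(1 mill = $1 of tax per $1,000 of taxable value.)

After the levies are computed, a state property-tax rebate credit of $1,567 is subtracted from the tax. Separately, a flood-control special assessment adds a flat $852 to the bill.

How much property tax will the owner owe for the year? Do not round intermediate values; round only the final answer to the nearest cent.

$1,765.38

Assessed value = $876,000 × 0.102 = $89,352
Taxable value = $89,352 − $5,100 = $84,252
Glenbar Unified SD: $84,252 × 0.02374 = $2,000.14248
Marlowe Township: $84,252 × 0.00145 = $122.1654
City of Eastcliff: $84,252 × 0.00425 = $358.071
Levies subtotal = $2,480.37888
After credit = $2,480.37888 − $1,567 = $913.37888
Total = $913.37888 + $852 = $1,765.37888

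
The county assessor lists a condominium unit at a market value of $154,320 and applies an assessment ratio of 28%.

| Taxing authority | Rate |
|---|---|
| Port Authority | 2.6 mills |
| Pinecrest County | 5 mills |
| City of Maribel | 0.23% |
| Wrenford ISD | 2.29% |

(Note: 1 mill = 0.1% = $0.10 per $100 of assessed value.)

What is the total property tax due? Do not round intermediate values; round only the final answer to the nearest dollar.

$1,417

Assessed value = $154,320 × 0.28 = $43,209.6
Port Authority: $43,209.6 × 0.0026 = $112.34496
Pinecrest County: $43,209.6 × 0.005 = $216.048
City of Maribel: $43,209.6 × 0.0023 = $99.38208
Wrenford ISD: $43,209.6 × 0.0229 = $989.49984
Total = $1,417.27488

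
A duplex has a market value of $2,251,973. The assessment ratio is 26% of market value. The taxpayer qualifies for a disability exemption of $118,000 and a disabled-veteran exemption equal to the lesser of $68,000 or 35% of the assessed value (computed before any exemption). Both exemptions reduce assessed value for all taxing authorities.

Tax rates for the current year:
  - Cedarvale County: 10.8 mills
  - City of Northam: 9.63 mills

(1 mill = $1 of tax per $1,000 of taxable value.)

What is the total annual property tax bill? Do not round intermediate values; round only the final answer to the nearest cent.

$8,162.05

Assessed value = $2,251,973 × 0.26 = $585,512.98
Disabled-veteran exemption = min($68,000, 35% × $585,512.98) = min($68,000, $204,929.543) = $68,000 (dollar cap binds)
Taxable value = $585,512.98 − $118,000 − $68,000 = $399,512.98
Cedarvale County: $399,512.98 × 0.0108 = $4,314.740184
City of Northam: $399,512.98 × 0.00963 = $3,847.3099974
Total = $8,162.0501814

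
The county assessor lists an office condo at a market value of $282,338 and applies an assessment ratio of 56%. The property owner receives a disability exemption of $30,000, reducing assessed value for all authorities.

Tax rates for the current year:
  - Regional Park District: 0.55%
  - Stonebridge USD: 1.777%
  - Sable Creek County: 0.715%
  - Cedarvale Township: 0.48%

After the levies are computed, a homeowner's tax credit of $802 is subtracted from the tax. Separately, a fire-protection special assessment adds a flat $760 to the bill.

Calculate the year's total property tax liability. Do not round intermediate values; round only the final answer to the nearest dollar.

$4,470

Assessed value = $282,338 × 0.56 = $158,109.28
Taxable value = $158,109.28 − $30,000 = $128,109.28
Regional Park District: $128,109.28 × 0.0055 = $704.60104
Stonebridge USD: $128,109.28 × 0.01777 = $2,276.5019056
Sable Creek County: $128,109.28 × 0.00715 = $915.981352
Cedarvale Township: $128,109.28 × 0.0048 = $614.924544
Levies subtotal = $4,512.0088416
After credit = $4,512.0088416 − $802 = $3,710.0088416
Total = $3,710.0088416 + $760 = $4,470.0088416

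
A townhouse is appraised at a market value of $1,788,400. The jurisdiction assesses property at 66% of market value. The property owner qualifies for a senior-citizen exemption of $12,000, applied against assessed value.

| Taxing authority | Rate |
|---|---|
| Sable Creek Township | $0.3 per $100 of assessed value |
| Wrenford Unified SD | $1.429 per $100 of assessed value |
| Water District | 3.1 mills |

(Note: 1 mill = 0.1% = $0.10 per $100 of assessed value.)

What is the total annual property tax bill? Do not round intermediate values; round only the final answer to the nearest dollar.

$23,823

Assessed value = $1,788,400 × 0.66 = $1,180,344
Taxable value = $1,180,344 − $12,000 = $1,168,344
Sable Creek Township: $1,168,344 × 0.003 = $3,505.032
Wrenford Unified SD: $1,168,344 × 0.01429 = $16,695.63576
Water District: $1,168,344 × 0.0031 = $3,621.8664
Total = $23,822.53416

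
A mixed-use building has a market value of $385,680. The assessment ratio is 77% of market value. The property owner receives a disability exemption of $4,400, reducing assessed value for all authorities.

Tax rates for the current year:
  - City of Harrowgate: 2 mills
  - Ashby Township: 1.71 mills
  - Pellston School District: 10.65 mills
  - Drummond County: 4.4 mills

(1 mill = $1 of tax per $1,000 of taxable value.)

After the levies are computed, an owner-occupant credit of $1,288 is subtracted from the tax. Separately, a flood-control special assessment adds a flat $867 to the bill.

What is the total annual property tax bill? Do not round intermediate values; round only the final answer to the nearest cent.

Assessed value = $385,680 × 0.77 = $296,973.6
Taxable value = $296,973.6 − $4,400 = $292,573.6
City of Harrowgate: $292,573.6 × 0.002 = $585.1472
Ashby Township: $292,573.6 × 0.00171 = $500.300856
Pellston School District: $292,573.6 × 0.01065 = $3,115.90884
Drummond County: $292,573.6 × 0.0044 = $1,287.32384
Levies subtotal = $5,488.680736
After credit = $5,488.680736 − $1,288 = $4,200.680736
Total = $4,200.680736 + $867 = $5,067.680736

$5,067.68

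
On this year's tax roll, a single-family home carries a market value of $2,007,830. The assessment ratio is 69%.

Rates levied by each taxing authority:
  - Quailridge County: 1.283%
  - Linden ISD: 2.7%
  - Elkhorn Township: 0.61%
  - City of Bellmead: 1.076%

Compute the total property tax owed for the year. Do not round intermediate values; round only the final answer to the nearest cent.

$78,538.48

Assessed value = $2,007,830 × 0.69 = $1,385,402.7
Quailridge County: $1,385,402.7 × 0.01283 = $17,774.716641
Linden ISD: $1,385,402.7 × 0.027 = $37,405.8729
Elkhorn Township: $1,385,402.7 × 0.0061 = $8,450.95647
City of Bellmead: $1,385,402.7 × 0.01076 = $14,906.933052
Total = $17,774.716641 + $37,405.8729 + $8,450.95647 + $14,906.933052 = $78,538.479063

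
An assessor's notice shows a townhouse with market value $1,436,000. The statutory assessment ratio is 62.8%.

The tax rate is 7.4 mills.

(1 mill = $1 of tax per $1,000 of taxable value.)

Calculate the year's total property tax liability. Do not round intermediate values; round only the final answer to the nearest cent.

Assessed value = $1,436,000 × 0.628 = $901,808
Tax = $901,808 × 0.0074 = $6,673.3792

$6,673.38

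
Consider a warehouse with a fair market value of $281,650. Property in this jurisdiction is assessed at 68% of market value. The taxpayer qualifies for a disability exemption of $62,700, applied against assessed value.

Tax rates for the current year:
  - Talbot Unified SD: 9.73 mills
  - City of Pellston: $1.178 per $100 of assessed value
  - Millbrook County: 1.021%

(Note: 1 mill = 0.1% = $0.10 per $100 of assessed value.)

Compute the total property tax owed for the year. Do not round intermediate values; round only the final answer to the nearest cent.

Assessed value = $281,650 × 0.68 = $191,522
Taxable value = $191,522 − $62,700 = $128,822
Talbot Unified SD: $128,822 × 0.00973 = $1,253.43806
City of Pellston: $128,822 × 0.01178 = $1,517.52316
Millbrook County: $128,822 × 0.01021 = $1,315.27262
Total = $4,086.23384

$4,086.23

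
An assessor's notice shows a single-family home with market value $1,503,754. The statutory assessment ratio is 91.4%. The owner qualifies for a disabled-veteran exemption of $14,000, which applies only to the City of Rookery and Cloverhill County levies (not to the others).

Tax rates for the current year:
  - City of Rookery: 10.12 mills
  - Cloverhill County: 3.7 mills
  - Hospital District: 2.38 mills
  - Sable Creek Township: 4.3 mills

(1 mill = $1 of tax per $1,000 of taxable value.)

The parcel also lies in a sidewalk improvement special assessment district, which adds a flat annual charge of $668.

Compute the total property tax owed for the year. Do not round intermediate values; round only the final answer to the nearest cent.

Assessed value = $1,503,754 × 0.914 = $1,374,431.156
City of Rookery: ($1,374,431.156 − $14,000) × 0.01012 = $1,360,431.156 × 0.01012 = $13,767.56329872
Cloverhill County: ($1,374,431.156 − $14,000) × 0.0037 = $1,360,431.156 × 0.0037 = $5,033.5952772
Hospital District: $1,374,431.156 × 0.00238 = $3,271.14615128
Sable Creek Township: $1,374,431.156 × 0.0043 = $5,910.0539708
Levies subtotal = $27,982.358698
Total = $27,982.358698 + $668 = $28,650.358698

$28,650.36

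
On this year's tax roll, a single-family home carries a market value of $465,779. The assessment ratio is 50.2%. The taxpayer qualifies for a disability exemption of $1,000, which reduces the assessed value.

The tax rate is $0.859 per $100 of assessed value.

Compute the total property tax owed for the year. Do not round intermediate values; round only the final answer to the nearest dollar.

$2,000

Assessed value = $465,779 × 0.502 = $233,821.058
Taxable value = $233,821.058 − $1,000 = $232,821.058
Tax = $232,821.058 × 0.00859 = $1,999.93288822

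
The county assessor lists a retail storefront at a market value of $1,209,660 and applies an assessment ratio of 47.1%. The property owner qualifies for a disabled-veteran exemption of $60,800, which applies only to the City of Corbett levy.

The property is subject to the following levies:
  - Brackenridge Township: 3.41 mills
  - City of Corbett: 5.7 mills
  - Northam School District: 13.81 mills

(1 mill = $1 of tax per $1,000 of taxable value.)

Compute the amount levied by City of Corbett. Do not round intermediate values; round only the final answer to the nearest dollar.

$2,901

Assessed value = $1,209,660 × 0.471 = $569,749.86
City of Corbett taxable value = $569,749.86 − $60,800 = $508,949.86
City of Corbett levy = $508,949.86 × 0.0057 = $2,901.014202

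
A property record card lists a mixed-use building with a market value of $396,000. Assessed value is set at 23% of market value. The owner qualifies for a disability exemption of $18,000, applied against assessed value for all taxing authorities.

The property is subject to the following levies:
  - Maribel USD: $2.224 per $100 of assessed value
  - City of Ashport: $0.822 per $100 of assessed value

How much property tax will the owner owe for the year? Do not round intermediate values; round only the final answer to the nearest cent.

Assessed value = $396,000 × 0.23 = $91,080
Taxable value = $91,080 − $18,000 = $73,080
Maribel USD: $73,080 × 0.02224 = $1,625.2992
City of Ashport: $73,080 × 0.00822 = $600.7176
Total = $1,625.2992 + $600.7176 = $2,226.0168

$2,226.02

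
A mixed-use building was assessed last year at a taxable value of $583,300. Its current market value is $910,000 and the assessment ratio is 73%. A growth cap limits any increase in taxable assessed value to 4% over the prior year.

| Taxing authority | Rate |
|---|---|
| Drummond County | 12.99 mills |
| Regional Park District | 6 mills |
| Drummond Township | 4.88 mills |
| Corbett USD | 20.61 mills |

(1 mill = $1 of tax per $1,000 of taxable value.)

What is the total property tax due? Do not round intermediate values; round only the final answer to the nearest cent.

Uncapped assessed value = $910,000 × 0.73 = $664,300
Cap limit = $583,300 × 1.04 = $606,632
Taxable assessed value = min($664,300, $606,632) = $606,632 (cap binds)
Drummond County: $606,632 × 0.01299 = $7,880.14968
Regional Park District: $606,632 × 0.006 = $3,639.792
Drummond Township: $606,632 × 0.00488 = $2,960.36416
Corbett USD: $606,632 × 0.02061 = $12,502.68552
Total = $26,982.99136

$26,982.99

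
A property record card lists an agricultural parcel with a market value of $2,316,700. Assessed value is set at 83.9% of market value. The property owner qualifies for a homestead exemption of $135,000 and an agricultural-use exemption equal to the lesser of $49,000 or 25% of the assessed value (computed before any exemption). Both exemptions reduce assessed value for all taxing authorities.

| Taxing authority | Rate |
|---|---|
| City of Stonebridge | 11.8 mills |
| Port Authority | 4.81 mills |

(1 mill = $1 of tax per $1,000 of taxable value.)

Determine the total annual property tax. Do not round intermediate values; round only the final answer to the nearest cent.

$29,228.80

Assessed value = $2,316,700 × 0.839 = $1,943,711.3
Agricultural-use exemption = min($49,000, 25% × $1,943,711.3) = min($49,000, $485,927.825) = $49,000 (dollar cap binds)
Taxable value = $1,943,711.3 − $135,000 − $49,000 = $1,759,711.3
City of Stonebridge: $1,759,711.3 × 0.0118 = $20,764.59334
Port Authority: $1,759,711.3 × 0.00481 = $8,464.211353
Total = $29,228.804693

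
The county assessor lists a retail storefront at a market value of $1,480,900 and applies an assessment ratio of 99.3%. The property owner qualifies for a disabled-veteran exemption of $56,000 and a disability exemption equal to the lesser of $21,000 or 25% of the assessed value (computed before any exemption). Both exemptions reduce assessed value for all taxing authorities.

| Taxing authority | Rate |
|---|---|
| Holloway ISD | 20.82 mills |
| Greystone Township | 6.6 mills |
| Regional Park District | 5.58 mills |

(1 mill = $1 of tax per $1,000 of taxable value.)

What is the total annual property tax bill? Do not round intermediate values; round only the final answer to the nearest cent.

$45,986.61

Assessed value = $1,480,900 × 0.993 = $1,470,533.7
Disability exemption = min($21,000, 25% × $1,470,533.7) = min($21,000, $367,633.425) = $21,000 (dollar cap binds)
Taxable value = $1,470,533.7 − $56,000 − $21,000 = $1,393,533.7
Holloway ISD: $1,393,533.7 × 0.02082 = $29,013.371634
Greystone Township: $1,393,533.7 × 0.0066 = $9,197.32242
Regional Park District: $1,393,533.7 × 0.00558 = $7,775.918046
Total = $45,986.6121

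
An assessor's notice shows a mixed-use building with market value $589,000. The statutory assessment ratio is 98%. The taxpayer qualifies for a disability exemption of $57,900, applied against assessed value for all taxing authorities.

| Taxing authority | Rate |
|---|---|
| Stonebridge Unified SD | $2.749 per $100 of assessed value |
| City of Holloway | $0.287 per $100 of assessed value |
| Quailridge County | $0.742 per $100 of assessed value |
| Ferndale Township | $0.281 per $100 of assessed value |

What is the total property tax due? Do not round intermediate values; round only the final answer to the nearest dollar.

Assessed value = $589,000 × 0.98 = $577,220
Taxable value = $577,220 − $57,900 = $519,320
Stonebridge Unified SD: $519,320 × 0.02749 = $14,276.1068
City of Holloway: $519,320 × 0.00287 = $1,490.4484
Quailridge County: $519,320 × 0.00742 = $3,853.3544
Ferndale Township: $519,320 × 0.00281 = $1,459.2892
Total = $14,276.1068 + $1,490.4484 + $3,853.3544 + $1,459.2892 = $21,079.1988

$21,079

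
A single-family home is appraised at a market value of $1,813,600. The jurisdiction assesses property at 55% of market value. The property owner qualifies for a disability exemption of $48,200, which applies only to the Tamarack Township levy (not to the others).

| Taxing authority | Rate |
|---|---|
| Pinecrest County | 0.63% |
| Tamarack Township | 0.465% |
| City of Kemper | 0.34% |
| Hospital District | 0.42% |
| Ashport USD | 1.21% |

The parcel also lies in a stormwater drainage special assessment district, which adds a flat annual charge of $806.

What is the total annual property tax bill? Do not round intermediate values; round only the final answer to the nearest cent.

$31,154.63

Assessed value = $1,813,600 × 0.55 = $997,480
Pinecrest County: $997,480 × 0.0063 = $6,284.124
Tamarack Township: ($997,480 − $48,200) × 0.00465 = $949,280 × 0.00465 = $4,414.152
City of Kemper: $997,480 × 0.0034 = $3,391.432
Hospital District: $997,480 × 0.0042 = $4,189.416
Ashport USD: $997,480 × 0.0121 = $12,069.508
Levies subtotal = $30,348.632
Total = $30,348.632 + $806 = $31,154.632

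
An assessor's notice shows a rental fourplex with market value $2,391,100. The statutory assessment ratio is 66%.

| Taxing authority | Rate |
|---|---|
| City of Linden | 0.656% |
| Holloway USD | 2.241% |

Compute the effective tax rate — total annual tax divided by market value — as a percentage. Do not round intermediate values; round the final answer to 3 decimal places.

1.912%

Assessed value = $2,391,100 × 0.66 = $1,578,126
City of Linden: $1,578,126 × 0.00656 = $10,352.50656
Holloway USD: $1,578,126 × 0.02241 = $35,365.80366
Total tax = $45,718.31022
Effective rate = $45,718.31022 ÷ $2,391,100 = 1.912% of market value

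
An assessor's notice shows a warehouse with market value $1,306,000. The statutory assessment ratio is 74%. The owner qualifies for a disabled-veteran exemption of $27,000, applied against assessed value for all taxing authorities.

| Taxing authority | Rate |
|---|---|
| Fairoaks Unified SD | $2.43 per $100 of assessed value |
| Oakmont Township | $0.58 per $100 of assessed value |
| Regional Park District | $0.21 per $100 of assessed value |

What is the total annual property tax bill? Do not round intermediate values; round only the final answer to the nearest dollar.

Assessed value = $1,306,000 × 0.74 = $966,440
Taxable value = $966,440 − $27,000 = $939,440
Fairoaks Unified SD: $939,440 × 0.0243 = $22,828.392
Oakmont Township: $939,440 × 0.0058 = $5,448.752
Regional Park District: $939,440 × 0.0021 = $1,972.824
Total = $22,828.392 + $5,448.752 + $1,972.824 = $30,249.968

$30,250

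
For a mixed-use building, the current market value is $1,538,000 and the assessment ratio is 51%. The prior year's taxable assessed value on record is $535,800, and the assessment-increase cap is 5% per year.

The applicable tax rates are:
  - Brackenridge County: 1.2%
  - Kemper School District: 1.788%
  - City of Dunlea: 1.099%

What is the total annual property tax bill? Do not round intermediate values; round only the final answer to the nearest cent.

Uncapped assessed value = $1,538,000 × 0.51 = $784,380
Cap limit = $535,800 × 1.05 = $562,590
Taxable assessed value = min($784,380, $562,590) = $562,590 (cap binds)
Brackenridge County: $562,590 × 0.012 = $6,751.08
Kemper School District: $562,590 × 0.01788 = $10,059.1092
City of Dunlea: $562,590 × 0.01099 = $6,182.8641
Total = $22,993.0533

$22,993.05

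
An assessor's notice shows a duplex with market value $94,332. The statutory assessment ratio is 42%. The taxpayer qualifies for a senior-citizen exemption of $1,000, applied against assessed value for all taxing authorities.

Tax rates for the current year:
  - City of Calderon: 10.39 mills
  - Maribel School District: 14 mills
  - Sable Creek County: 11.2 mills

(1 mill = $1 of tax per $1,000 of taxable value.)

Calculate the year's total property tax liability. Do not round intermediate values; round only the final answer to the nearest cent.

$1,374.47

Assessed value = $94,332 × 0.42 = $39,619.44
Taxable value = $39,619.44 − $1,000 = $38,619.44
City of Calderon: $38,619.44 × 0.01039 = $401.2559816
Maribel School District: $38,619.44 × 0.014 = $540.67216
Sable Creek County: $38,619.44 × 0.0112 = $432.537728
Total = $401.2559816 + $540.67216 + $432.537728 = $1,374.4658696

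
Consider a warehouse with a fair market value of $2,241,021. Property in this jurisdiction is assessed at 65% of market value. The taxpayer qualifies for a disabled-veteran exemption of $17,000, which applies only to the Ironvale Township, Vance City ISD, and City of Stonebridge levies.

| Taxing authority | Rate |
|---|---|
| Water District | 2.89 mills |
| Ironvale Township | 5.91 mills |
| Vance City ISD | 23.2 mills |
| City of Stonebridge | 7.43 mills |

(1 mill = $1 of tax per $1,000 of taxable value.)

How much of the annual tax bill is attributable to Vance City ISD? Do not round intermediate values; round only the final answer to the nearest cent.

$33,400.20

Assessed value = $2,241,021 × 0.65 = $1,456,663.65
Vance City ISD taxable value = $1,456,663.65 − $17,000 = $1,439,663.65
Vance City ISD levy = $1,439,663.65 × 0.0232 = $33,400.19668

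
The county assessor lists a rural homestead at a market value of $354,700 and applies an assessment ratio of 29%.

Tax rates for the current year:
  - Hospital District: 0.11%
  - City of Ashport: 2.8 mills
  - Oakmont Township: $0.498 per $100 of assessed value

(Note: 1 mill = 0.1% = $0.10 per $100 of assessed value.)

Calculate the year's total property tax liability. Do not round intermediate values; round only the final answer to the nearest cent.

$913.42

Assessed value = $354,700 × 0.29 = $102,863
Hospital District: $102,863 × 0.0011 = $113.1493
City of Ashport: $102,863 × 0.0028 = $288.0164
Oakmont Township: $102,863 × 0.00498 = $512.25774
Total = $913.42344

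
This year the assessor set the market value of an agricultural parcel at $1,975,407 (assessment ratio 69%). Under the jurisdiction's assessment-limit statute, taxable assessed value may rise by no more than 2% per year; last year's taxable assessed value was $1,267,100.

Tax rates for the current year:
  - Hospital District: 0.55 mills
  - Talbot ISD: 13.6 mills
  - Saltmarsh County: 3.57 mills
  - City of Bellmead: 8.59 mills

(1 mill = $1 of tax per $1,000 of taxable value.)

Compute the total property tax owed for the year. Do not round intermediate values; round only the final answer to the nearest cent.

$34,004.15

Uncapped assessed value = $1,975,407 × 0.69 = $1,363,030.83
Cap limit = $1,267,100 × 1.02 = $1,292,442
Taxable assessed value = min($1,363,030.83, $1,292,442) = $1,292,442 (cap binds)
Hospital District: $1,292,442 × 0.00055 = $710.8431
Talbot ISD: $1,292,442 × 0.0136 = $17,577.2112
Saltmarsh County: $1,292,442 × 0.00357 = $4,614.01794
City of Bellmead: $1,292,442 × 0.00859 = $11,102.07678
Total = $34,004.14902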